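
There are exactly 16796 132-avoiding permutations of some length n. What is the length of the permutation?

Permutations of [n] avoiding a fixed length-3 pattern are counted by C_n, and C_10 = 16796.

10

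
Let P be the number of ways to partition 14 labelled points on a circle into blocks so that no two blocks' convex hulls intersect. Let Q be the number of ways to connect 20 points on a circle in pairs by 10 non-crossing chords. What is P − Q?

The non-crossing partitions of [14] form a lattice of size C_14. So P = C_14 = 2674440.
Non-crossing perfect matchings of 2n points on a circle are counted by C_n; with 20 points, n = 10. So Q = C_10 = 16796.
P − Q = 2674440 − 16796 = 2657644.

2657644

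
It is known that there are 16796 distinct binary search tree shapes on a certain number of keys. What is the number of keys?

Binary search tree shapes on n keys are counted by C_n. The Catalan number equal to 16796 is C_10.

10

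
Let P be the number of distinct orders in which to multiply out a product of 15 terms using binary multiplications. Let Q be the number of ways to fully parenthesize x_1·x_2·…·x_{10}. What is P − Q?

2669578

Bracketing 15 factors into binary products is counted by C_{15−1} = C_14. So P = C_14 = 2674440.
Parenthesizations of m factors correspond to full binary trees with m leaves, counted by C_{m−1}; m = 10 gives C_9. So Q = C_9 = 4862.
P − Q = 2674440 − 4862 = 2669578.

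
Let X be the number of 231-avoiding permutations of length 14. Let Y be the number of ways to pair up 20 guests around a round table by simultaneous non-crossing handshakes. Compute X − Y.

Permutations of [n] avoiding any single length-3 pattern are counted by C_n; here n = 14. So X = C_14 = 2674440.
Non-crossing handshake pairings of 2n people are counted by C_n; 20 people gives n = 10. So Y = C_10 = 16796.
X − Y = 2674440 − 16796 = 2657644.

2657644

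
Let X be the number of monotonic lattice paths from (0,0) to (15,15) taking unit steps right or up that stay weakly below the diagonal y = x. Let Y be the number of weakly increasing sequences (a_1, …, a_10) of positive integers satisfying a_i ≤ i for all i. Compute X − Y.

Sub-diagonal monotone paths from (0,0) to (15,15) biject with Dyck paths of semilength 15, giving C_15. So X = C_15 = 9694845.
Weakly increasing sequences with a_i ≤ i biject with Dyck paths of semilength 10, so there are C_10. So Y = C_10 = 16796.
X − Y = 9694845 − 16796 = 9678049.

9678049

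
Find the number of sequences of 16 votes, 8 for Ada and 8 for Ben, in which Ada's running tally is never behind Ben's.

Ballot sequences with n votes each where one side never trails are Dyck words, counted by C_n; here n = 8.
C_8 = 1430.

1430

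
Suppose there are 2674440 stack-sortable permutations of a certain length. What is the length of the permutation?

Stack-sortable permutations of [n] are counted by C_n; 2674440 = C_14.

14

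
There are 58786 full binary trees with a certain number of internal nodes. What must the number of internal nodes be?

11

Full binary trees with n internal nodes are counted by C_n; 58786 = C_11.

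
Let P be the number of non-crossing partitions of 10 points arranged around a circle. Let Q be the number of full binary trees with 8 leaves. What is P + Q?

17225

Non-crossing partitions of an n-element set are counted by C_n; here n = 10. So P = C_10 = 16796.
Full binary trees with 8 leaves have 8−1 = 7 internal nodes, so there are C_7 of them. So Q = C_7 = 429.
P + Q = 16796 + 429 = 17225.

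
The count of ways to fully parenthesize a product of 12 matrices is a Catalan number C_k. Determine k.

Ways to associate a product of 12 factors correspond to binary trees on 12 leaves, so the count is C_11.

11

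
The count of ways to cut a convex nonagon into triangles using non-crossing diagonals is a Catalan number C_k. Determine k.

7

A convex 9-gon is triangulated into 7 triangles, and the number of such triangulations is the Catalan number C_{9−2} = C_7.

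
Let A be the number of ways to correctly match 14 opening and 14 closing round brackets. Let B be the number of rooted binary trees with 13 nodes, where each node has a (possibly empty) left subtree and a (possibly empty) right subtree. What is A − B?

A balanced arrangement of 14 bracket pairs is a Dyck word of semilength 14, so the count is C_14. So A = C_14 = 2674440.
Rooted binary trees with 13 nodes (each child slot possibly empty) number C_13. So B = C_13 = 742900.
A − B = 2674440 − 742900 = 1931540.

1931540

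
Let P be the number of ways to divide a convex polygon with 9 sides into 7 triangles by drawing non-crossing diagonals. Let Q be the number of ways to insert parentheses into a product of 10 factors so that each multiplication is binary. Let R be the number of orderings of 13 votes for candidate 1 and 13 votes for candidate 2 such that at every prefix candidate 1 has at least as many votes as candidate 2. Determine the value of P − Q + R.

738467

Triangulations of a convex m-gon are counted by C_{m−2}; with m = 9 this is C_7. So P = C_7 = 429.
Ways to associate a product of 10 factors correspond to binary trees on 10 leaves, so the count is C_9. So Q = C_9 = 4862.
Reading a vote for the leader as '(' and for the other as ')' turns such a sequence into a balanced string of 13 pairs, so the count is C_13. So R = C_13 = 742900.
P − Q + R = 429 − 4862 + 742900 = 738467.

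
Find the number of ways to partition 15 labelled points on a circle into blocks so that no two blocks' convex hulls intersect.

9694845

The non-crossing partitions of [15] form a lattice of size C_15.
C_15 = C(30,15)/16 = 155117520/16 = 9694845.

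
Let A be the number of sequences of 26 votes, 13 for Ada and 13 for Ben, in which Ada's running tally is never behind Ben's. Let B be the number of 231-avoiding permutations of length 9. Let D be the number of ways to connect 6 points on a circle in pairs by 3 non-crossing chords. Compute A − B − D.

Ballot sequences with n votes each where one side never trails are Dyck words, counted by C_n; here n = 13. So A = C_13 = 742900.
For any fixed pattern of length 3, the pattern-avoiding permutations of [9] number C_9. So B = C_9 = 4862.
Non-crossing perfect matchings of 2n points on a circle are counted by C_n; with 6 points, n = 3. So D = C_3 = 5.
A − B − D = 742900 − 4862 − 5 = 738033.

738033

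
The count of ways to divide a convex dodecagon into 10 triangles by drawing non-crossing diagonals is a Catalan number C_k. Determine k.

A convex 12-gon is triangulated into 10 triangles, and the number of such triangulations is the Catalan number C_{12−2} = C_10.

10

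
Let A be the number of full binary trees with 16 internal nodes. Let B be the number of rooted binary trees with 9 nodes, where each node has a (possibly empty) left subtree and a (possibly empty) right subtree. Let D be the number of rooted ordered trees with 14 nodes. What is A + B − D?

34619632

The number of full binary trees on 16 internal nodes is the Catalan number C_16. So A = C_16 = 35357670.
There are C_n binary search tree shapes on n keys; with n = 9 that is C_9. So B = C_9 = 4862.
A rooted plane tree on 14 nodes has 13 edges, and such trees are counted by C_13. So D = C_13 = 742900.
A + B − D = 35357670 + 4862 − 742900 = 34619632.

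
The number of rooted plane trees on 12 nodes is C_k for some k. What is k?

11

A rooted plane tree on 12 nodes has 11 edges, and such trees are counted by C_11.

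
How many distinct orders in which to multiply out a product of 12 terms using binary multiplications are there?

Ways to associate a product of 12 factors correspond to binary trees on 12 leaves, so the count is C_11.
C_11 = C(22,11)/12 = 705432/12 = 58786.

58786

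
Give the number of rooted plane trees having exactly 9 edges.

Rooted ordered trees with n edges are counted by C_n; here n = 9.
C_9 = 4862.

4862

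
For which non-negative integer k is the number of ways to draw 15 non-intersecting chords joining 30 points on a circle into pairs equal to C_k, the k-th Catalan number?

Pairing 30 circle points by 15 non-crossing chords gives C_15 matchings.

15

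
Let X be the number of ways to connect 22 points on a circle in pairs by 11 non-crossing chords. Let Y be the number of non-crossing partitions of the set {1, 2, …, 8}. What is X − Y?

Non-crossing perfect matchings of 2n points on a circle are counted by C_n; with 22 points, n = 11. So X = C_11 = 58786.
The non-crossing partitions of [8] form a lattice of size C_8. So Y = C_8 = 1430.
X − Y = 58786 − 1430 = 57356.

57356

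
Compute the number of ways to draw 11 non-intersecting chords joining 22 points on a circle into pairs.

Non-crossing perfect matchings of 2n points on a circle are counted by C_n; with 22 points, n = 11.
C_11 = C(22,11)/12 = 705432/12 = 58786.

58786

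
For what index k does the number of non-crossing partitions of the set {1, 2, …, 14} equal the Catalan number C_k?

14

Non-crossing partitions of an n-element set are counted by C_n; here n = 14.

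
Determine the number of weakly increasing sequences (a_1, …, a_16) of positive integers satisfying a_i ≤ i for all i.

Such sub-staircase sequences of length n are counted by C_n; here n = 16.
C_16 = C(32,16)/17 = 601080390/17 = 35357670.

35357670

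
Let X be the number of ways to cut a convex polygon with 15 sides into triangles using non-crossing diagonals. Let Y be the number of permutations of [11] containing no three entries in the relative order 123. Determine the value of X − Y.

684114

Triangulations of a convex m-gon are counted by C_{m−2}; with m = 15 this is C_13. So X = C_13 = 742900.
For any fixed pattern of length 3, the pattern-avoiding permutations of [11] number C_11. So Y = C_11 = 58786.
X − Y = 742900 − 58786 = 684114.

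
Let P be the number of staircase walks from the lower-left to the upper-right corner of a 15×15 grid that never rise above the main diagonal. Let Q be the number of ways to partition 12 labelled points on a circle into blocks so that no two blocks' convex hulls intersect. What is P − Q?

9486833

Sub-diagonal monotone paths from (0,0) to (15,15) biject with Dyck paths of semilength 15, giving C_15. So P = C_15 = 9694845.
The non-crossing partitions of [12] form a lattice of size C_12. So Q = C_12 = 208012.
P − Q = 9694845 − 208012 = 9486833.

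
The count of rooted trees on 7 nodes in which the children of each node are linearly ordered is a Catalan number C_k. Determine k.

Rooted ordered (plane) trees on m nodes have m−1 edges and are counted by C_{m−1}; m = 7 gives C_6.

6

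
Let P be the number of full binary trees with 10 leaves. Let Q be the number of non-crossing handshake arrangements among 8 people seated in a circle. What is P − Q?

Full binary trees with 10 leaves have 10−1 = 9 internal nodes, so there are C_9 of them. So P = C_9 = 4862.
With 8 = 2·4 people, non-crossing handshake pairings are non-crossing perfect matchings on a circle, counted by C_4. So Q = C_4 = 14.
P − Q = 4862 − 14 = 4848.

4848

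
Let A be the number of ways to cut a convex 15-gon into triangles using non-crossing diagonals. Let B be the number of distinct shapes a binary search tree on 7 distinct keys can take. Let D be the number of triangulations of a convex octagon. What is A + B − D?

The number of triangulations of a 15-gon is the Catalan number C_13 (index = sides − 2). So A = C_13 = 742900.
Rooted binary trees with 7 nodes (each child slot possibly empty) number C_7. So B = C_7 = 429.
A convex 8-gon is triangulated into 6 triangles, and the number of such triangulations is the Catalan number C_{8−2} = C_6. So D = C_6 = 132.
A + B − D = 742900 + 429 − 132 = 743197.

743197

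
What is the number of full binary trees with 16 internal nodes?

35357670

Full binary trees with n internal nodes are counted by C_n; here n = 16.
C_16 = 35357670.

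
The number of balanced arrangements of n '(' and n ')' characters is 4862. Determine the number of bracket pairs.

9

Balanced strings of n bracket-pairs are counted by C_n, and C_9 = 4862.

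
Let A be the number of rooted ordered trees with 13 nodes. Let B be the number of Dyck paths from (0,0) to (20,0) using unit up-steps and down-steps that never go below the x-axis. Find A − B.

191216

Rooted ordered (plane) trees on m nodes have m−1 edges and are counted by C_{m−1}; m = 13 gives C_12. So A = C_12 = 208012.
Paths of 10 up- and 10 down-steps that never dip below the axis are Dyck paths; their count is C_10. So B = C_10 = 16796.
A − B = 208012 − 16796 = 191216.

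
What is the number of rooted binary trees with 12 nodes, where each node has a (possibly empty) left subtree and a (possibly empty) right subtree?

Rooted binary trees with 12 nodes (each child slot possibly empty) number C_12.
C_12 = C(24,12)/13 = 2704156/13 = 208012.

208012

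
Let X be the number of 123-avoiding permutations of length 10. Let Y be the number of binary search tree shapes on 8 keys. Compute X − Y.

15366

Permutations of [n] avoiding any single length-3 pattern are counted by C_n; here n = 10. So X = C_10 = 16796.
Rooted binary trees with 8 nodes (each child slot possibly empty) number C_8. So Y = C_8 = 1430.
X − Y = 16796 − 1430 = 15366.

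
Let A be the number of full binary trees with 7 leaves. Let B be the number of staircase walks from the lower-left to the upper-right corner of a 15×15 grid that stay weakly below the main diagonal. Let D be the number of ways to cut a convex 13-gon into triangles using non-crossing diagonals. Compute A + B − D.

9636191

A full binary tree with L leaves has L−1 internal nodes and is counted by C_{L−1}; L = 7 gives C_6. So A = C_6 = 132.
Monotone paths in an n×n grid that stay weakly below the diagonal are counted by C_n; here n = 15. So B = C_15 = 9694845.
Triangulations of a convex m-gon are counted by C_{m−2}; with m = 13 this is C_11. So D = C_11 = 58786.
A + B − D = 132 + 9694845 − 58786 = 9636191.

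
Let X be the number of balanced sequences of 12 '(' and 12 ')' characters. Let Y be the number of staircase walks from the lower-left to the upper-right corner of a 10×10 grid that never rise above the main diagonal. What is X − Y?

191216

A balanced arrangement of 12 bracket pairs is a Dyck word of semilength 12, so the count is C_12. So X = C_12 = 208012.
Sub-diagonal monotone paths from (0,0) to (10,10) biject with Dyck paths of semilength 10, giving C_10. So Y = C_10 = 16796.
X − Y = 208012 − 16796 = 191216.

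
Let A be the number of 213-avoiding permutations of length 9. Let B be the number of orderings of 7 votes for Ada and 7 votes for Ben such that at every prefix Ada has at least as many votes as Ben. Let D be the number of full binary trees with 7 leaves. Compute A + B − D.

For any fixed pattern of length 3, the pattern-avoiding permutations of [9] number C_9. So A = C_9 = 4862.
Reading a vote for the leader as '(' and for the other as ')' turns such a sequence into a balanced string of 7 pairs, so the count is C_7. So B = C_7 = 429.
Full binary trees with 7 leaves have 7−1 = 6 internal nodes, so there are C_6 of them. So D = C_6 = 132.
A + B − D = 4862 + 429 − 132 = 5159.

5159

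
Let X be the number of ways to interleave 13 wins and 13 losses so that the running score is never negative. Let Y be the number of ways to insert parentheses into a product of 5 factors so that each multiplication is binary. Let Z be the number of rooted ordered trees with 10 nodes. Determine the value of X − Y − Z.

738024

Ballot sequences with n votes each where one side never trails are Dyck words, counted by C_n; here n = 13. So X = C_13 = 742900.
Bracketing 5 factors into binary products is counted by C_{5−1} = C_4. So Y = C_4 = 14.
A rooted plane tree on 10 nodes has 9 edges, and such trees are counted by C_9. So Z = C_9 = 4862.
X − Y − Z = 742900 − 14 − 4862 = 738024.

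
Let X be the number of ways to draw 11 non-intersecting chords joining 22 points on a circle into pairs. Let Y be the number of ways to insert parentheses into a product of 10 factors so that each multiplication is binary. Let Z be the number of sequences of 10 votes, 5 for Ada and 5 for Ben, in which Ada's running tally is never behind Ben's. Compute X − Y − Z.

53882

Pairing 22 circle points by 11 non-crossing chords gives C_11 matchings. So X = C_11 = 58786.
Ways to associate a product of 10 factors correspond to binary trees on 10 leaves, so the count is C_9. So Y = C_9 = 4862.
Ballot sequences with n votes each where one side never trails are Dyck words, counted by C_n; here n = 5. So Z = C_5 = 42.
X − Y − Z = 58786 − 4862 − 42 = 53882.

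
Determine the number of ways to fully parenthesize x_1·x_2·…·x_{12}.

Ways to associate a product of 12 factors correspond to binary trees on 12 leaves, so the count is C_11.
C_11 = C_10 · 2(2·10+1)/(10+2) = 16796 · 42/12 = 58786.

58786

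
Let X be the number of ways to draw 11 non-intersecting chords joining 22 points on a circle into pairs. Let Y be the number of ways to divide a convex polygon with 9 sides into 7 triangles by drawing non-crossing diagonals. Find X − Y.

58357

Pairing 22 circle points by 11 non-crossing chords gives C_11 matchings. So X = C_11 = 58786.
Triangulations of a convex m-gon are counted by C_{m−2}; with m = 9 this is C_7. So Y = C_7 = 429.
X − Y = 58786 − 429 = 58357.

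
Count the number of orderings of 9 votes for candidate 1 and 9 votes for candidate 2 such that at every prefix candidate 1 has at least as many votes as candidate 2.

4862

Ballot sequences with n votes each where one side never trails are Dyck words, counted by C_n; here n = 9.
C_9 = C(18,9)/10 = 48620/10 = 4862.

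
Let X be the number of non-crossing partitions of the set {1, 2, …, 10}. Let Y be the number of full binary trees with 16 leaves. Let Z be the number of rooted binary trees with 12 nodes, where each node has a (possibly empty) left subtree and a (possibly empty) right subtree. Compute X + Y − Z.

Non-crossing partitions of an n-element set are counted by C_n; here n = 10. So X = C_10 = 16796.
Full binary trees with 16 leaves have 16−1 = 15 internal nodes, so there are C_15 of them. So Y = C_15 = 9694845.
Binary trees (left/right distinguished) on n nodes are counted by C_n; here n = 12. So Z = C_12 = 208012.
X + Y − Z = 16796 + 9694845 − 208012 = 9503629.

9503629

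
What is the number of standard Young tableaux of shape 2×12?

208012

By the hook-length formula (or a Dyck-path bijection), SYT of shape 2×12 number C_12.
C_12 = 208012.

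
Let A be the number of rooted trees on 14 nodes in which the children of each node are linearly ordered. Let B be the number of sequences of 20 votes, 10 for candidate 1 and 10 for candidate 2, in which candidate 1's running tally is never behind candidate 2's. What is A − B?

726104

A rooted plane tree on 14 nodes has 13 edges, and such trees are counted by C_13. So A = C_13 = 742900.
Reading a vote for the leader as '(' and for the other as ')' turns such a sequence into a balanced string of 10 pairs, so the count is C_10. So B = C_10 = 16796.
A − B = 742900 − 16796 = 726104.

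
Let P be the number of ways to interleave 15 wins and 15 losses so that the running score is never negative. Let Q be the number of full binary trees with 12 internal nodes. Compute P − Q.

9486833

Reading a vote for the leader as '(' and for the other as ')' turns such a sequence into a balanced string of 15 pairs, so the count is C_15. So P = C_15 = 9694845.
The number of full binary trees on 12 internal nodes is the Catalan number C_12. So Q = C_12 = 208012.
P − Q = 9694845 − 208012 = 9486833.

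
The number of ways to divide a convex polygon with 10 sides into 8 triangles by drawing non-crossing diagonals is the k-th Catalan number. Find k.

8

Triangulations of a convex m-gon are counted by C_{m−2}; with m = 10 this is C_8.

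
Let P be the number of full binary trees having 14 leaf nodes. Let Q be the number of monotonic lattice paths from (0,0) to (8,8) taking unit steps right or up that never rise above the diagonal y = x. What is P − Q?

741470

Full binary trees with 14 leaves have 14−1 = 13 internal nodes, so there are C_13 of them. So P = C_13 = 742900.
Sub-diagonal monotone paths from (0,0) to (8,8) biject with Dyck paths of semilength 8, giving C_8. So Q = C_8 = 1430.
P − Q = 742900 − 1430 = 741470.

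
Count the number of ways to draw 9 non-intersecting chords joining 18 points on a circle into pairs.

4862

Pairing 18 circle points by 9 non-crossing chords gives C_9 matchings.
C_9 = C(18,9)/10 = 48620/10 = 4862.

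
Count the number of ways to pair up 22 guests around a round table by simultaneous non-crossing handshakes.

With 22 = 2·11 people, non-crossing handshake pairings are non-crossing perfect matchings on a circle, counted by C_11.
C_11 = C(22,11)/12 = 705432/12 = 58786.

58786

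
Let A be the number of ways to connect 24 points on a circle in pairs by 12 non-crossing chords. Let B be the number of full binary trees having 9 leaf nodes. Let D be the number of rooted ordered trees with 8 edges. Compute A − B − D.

Pairing 24 circle points by 12 non-crossing chords gives C_12 matchings. So A = C_12 = 208012.
A full binary tree with L leaves has L−1 internal nodes and is counted by C_{L−1}; L = 9 gives C_8. So B = C_8 = 1430.
Rooted ordered trees with n edges are counted by C_n; here n = 8. So D = C_8 = 1430.
A − B − D = 208012 − 1430 − 1430 = 205152.

205152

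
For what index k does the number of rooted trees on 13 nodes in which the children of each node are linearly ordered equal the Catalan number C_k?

A rooted plane tree on 13 nodes has 12 edges, and such trees are counted by C_12.

12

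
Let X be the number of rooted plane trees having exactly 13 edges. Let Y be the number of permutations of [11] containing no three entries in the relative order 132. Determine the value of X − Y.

684114

Rooted ordered trees with n edges are counted by C_n; here n = 13. So X = C_13 = 742900.
Permutations of [n] avoiding any single length-3 pattern are counted by C_n; here n = 11. So Y = C_11 = 58786.
X − Y = 742900 − 58786 = 684114.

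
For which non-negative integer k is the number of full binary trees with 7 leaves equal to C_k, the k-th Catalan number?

A full binary tree with L leaves has L−1 internal nodes and is counted by C_{L−1}; L = 7 gives C_6.

6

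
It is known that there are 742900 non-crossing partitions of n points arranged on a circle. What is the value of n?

Non-crossing partitions of [n] are counted by C_n, and C_13 = 742900.

13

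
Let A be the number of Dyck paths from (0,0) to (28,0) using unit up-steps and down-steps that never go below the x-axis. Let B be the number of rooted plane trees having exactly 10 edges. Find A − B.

2657644

Dyck paths of semilength n (length 2n) are counted by C_n; here n = 14. So A = C_14 = 2674440.
A rooted plane tree with 10 edges has 11 nodes, and the count is C_10. So B = C_10 = 16796.
A − B = 2674440 − 16796 = 2657644.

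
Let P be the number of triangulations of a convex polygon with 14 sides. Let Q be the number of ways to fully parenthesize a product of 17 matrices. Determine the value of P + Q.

35565682

Triangulations of a convex m-gon are counted by C_{m−2}; with m = 14 this is C_12. So P = C_12 = 208012.
Bracketing 17 factors into binary products is counted by C_{17−1} = C_16. So Q = C_16 = 35357670.
P + Q = 208012 + 35357670 = 35565682.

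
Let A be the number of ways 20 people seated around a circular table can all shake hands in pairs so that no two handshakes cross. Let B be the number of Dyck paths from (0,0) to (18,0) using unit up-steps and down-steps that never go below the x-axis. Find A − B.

With 20 = 2·10 people, non-crossing handshake pairings are non-crossing perfect matchings on a circle, counted by C_10. So A = C_10 = 16796.
A Dyck path with 9 up-steps and 9 down-steps has semilength 9, so there are C_9 of them. So B = C_9 = 4862.
A − B = 16796 − 4862 = 11934.

11934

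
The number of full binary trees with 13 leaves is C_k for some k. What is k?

Full binary trees with 13 leaves have 13−1 = 12 internal nodes, so there are C_12 of them.

12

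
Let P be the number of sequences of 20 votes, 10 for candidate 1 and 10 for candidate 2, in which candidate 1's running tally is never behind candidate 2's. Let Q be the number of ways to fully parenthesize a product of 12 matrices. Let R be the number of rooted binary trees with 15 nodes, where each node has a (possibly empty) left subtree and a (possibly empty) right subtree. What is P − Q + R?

9652855

Ballot sequences with n votes each where one side never trails are Dyck words, counted by C_n; here n = 10. So P = C_10 = 16796.
Ways to associate a product of 12 factors correspond to binary trees on 12 leaves, so the count is C_11. So Q = C_11 = 58786.
Rooted binary trees with 15 nodes (each child slot possibly empty) number C_15. So R = C_15 = 9694845.
P − Q + R = 16796 − 58786 + 9694845 = 9652855.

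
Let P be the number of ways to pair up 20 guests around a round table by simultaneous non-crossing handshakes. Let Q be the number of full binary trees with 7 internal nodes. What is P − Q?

16367

Non-crossing handshake pairings of 2n people are counted by C_n; 20 people gives n = 10. So P = C_10 = 16796.
Full binary trees with n internal nodes are counted by C_n; here n = 7. So Q = C_7 = 429.
P − Q = 16796 − 429 = 16367.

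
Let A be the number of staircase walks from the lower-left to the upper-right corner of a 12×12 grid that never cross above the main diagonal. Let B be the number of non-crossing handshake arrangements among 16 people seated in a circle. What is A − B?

206582

Sub-diagonal monotone paths from (0,0) to (12,12) biject with Dyck paths of semilength 12, giving C_12. So A = C_12 = 208012.
With 16 = 2·8 people, non-crossing handshake pairings are non-crossing perfect matchings on a circle, counted by C_8. So B = C_8 = 1430.
A − B = 208012 − 1430 = 206582.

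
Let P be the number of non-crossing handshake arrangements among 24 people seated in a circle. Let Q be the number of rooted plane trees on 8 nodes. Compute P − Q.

207583

With 24 = 2·12 people, non-crossing handshake pairings are non-crossing perfect matchings on a circle, counted by C_12. So P = C_12 = 208012.
Rooted ordered (plane) trees on m nodes have m−1 edges and are counted by C_{m−1}; m = 8 gives C_7. So Q = C_7 = 429.
P − Q = 208012 − 429 = 207583.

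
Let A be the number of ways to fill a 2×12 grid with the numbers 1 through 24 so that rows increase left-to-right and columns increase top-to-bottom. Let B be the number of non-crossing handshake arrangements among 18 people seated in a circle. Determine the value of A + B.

Standard Young tableaux of shape 2×n are counted by C_n; here n = 12. So A = C_12 = 208012.
With 18 = 2·9 people, non-crossing handshake pairings are non-crossing perfect matchings on a circle, counted by C_9. So B = C_9 = 4862.
A + B = 208012 + 4862 = 212874.

212874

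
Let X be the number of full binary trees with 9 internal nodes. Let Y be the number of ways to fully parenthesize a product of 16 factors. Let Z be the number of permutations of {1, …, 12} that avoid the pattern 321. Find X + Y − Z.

9491695

The number of full binary trees on 9 internal nodes is the Catalan number C_9. So X = C_9 = 4862.
Parenthesizations of m factors correspond to full binary trees with m leaves, counted by C_{m−1}; m = 16 gives C_15. So Y = C_15 = 9694845.
Permutations of [n] avoiding any single length-3 pattern are counted by C_n; here n = 12. So Z = C_12 = 208012.
X + Y − Z = 4862 + 9694845 − 208012 = 9491695.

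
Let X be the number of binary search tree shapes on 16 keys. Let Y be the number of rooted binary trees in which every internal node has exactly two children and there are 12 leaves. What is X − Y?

Binary trees (left/right distinguished) on n nodes are counted by C_n; here n = 16. So X = C_16 = 35357670.
A full binary tree with L leaves has L−1 internal nodes and is counted by C_{L−1}; L = 12 gives C_11. So Y = C_11 = 58786.
X − Y = 35357670 − 58786 = 35298884.

35298884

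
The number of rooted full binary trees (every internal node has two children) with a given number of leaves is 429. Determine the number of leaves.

8

Full binary trees with L leaves are counted by C_{L−1}, and C_7 = 429.
So the index is 7, and the number of leaves is 7 + 1 = 8.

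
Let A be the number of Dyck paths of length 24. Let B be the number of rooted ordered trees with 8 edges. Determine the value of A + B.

209442

Paths of 12 up- and 12 down-steps that never dip below the axis are Dyck paths; their count is C_12. So A = C_12 = 208012.
Rooted ordered trees with n edges are counted by C_n; here n = 8. So B = C_8 = 1430.
A + B = 208012 + 1430 = 209442.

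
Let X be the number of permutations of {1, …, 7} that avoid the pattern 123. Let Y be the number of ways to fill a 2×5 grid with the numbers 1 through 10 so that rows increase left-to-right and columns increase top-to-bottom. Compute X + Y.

Permutations of [n] avoiding any single length-3 pattern are counted by C_n; here n = 7. So X = C_7 = 429.
Standard Young tableaux of shape 2×n are counted by C_n; here n = 5. So Y = C_5 = 42.
X + Y = 429 + 42 = 471.

471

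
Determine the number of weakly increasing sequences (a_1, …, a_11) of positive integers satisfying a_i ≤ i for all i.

Weakly increasing sequences with a_i ≤ i biject with Dyck paths of semilength 11, so there are C_11.
C_11 = C(22,11)/12 = 705432/12 = 58786.

58786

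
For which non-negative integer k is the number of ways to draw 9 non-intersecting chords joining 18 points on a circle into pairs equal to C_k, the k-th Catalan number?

9

Pairing 18 circle points by 9 non-crossing chords gives C_9 matchings.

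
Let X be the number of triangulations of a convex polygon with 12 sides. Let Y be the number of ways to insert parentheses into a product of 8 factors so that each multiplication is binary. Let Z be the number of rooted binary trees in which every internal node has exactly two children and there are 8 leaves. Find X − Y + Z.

16796

The number of triangulations of a 12-gon is the Catalan number C_10 (index = sides − 2). So X = C_10 = 16796.
Ways to associate a product of 8 factors correspond to binary trees on 8 leaves, so the count is C_7. So Y = C_7 = 429.
A full binary tree with L leaves has L−1 internal nodes and is counted by C_{L−1}; L = 8 gives C_7. So Z = C_7 = 429.
X − Y + Z = 16796 − 429 + 429 = 16796.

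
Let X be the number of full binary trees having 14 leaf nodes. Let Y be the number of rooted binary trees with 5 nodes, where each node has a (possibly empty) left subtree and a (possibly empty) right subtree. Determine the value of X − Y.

Full binary trees with 14 leaves have 14−1 = 13 internal nodes, so there are C_13 of them. So X = C_13 = 742900.
Binary trees (left/right distinguished) on n nodes are counted by C_n; here n = 5. So Y = C_5 = 42.
X − Y = 742900 − 42 = 742858.

742858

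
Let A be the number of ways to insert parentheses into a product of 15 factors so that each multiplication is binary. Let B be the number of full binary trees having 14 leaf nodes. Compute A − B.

Parenthesizations of m factors correspond to full binary trees with m leaves, counted by C_{m−1}; m = 15 gives C_14. So A = C_14 = 2674440.
A full binary tree with L leaves has L−1 internal nodes and is counted by C_{L−1}; L = 14 gives C_13. So B = C_13 = 742900.
A − B = 2674440 − 742900 = 1931540.

1931540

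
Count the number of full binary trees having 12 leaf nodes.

58786

Full binary trees with 12 leaves have 12−1 = 11 internal nodes, so there are C_11 of them.
C_11 = C(22,11)/12 = 705432/12 = 58786.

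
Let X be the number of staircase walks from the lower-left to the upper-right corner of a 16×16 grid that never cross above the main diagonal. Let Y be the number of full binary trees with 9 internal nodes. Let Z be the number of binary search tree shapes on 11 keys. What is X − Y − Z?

Sub-diagonal monotone paths from (0,0) to (16,16) biject with Dyck paths of semilength 16, giving C_16. So X = C_16 = 35357670.
The number of full binary trees on 9 internal nodes is the Catalan number C_9. So Y = C_9 = 4862.
Binary trees (left/right distinguished) on n nodes are counted by C_n; here n = 11. So Z = C_11 = 58786.
X − Y − Z = 35357670 − 4862 − 58786 = 35294022.

35294022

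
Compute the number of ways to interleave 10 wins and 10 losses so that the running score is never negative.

16796

Ballot sequences with n votes each where one side never trails are Dyck words, counted by C_n; here n = 10.
C_10 = 16796.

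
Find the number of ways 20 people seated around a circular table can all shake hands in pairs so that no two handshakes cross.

Non-crossing handshake pairings of 2n people are counted by C_n; 20 people gives n = 10.
C_10 = C_9 · 2(2·9+1)/(9+2) = 4862 · 38/11 = 16796.

16796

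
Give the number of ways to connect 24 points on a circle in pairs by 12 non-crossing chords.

Non-crossing perfect matchings of 2n points on a circle are counted by C_n; with 24 points, n = 12.
C_12 = 208012.

208012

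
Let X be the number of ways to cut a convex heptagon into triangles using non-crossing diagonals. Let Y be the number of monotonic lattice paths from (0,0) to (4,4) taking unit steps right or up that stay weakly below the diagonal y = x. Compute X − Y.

28

The number of triangulations of a 7-gon is the Catalan number C_5 (index = sides − 2). So X = C_5 = 42.
Sub-diagonal monotone paths from (0,0) to (4,4) biject with Dyck paths of semilength 4, giving C_4. So Y = C_4 = 14.
X − Y = 42 − 14 = 28.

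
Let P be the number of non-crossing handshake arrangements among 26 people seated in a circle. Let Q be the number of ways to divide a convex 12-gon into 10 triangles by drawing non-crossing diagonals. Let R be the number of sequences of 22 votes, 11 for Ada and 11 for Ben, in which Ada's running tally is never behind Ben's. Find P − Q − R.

667318

With 26 = 2·13 people, non-crossing handshake pairings are non-crossing perfect matchings on a circle, counted by C_13. So P = C_13 = 742900.
A convex 12-gon is triangulated into 10 triangles, and the number of such triangulations is the Catalan number C_{12−2} = C_10. So Q = C_10 = 16796.
Ballot sequences with n votes each where one side never trails are Dyck words, counted by C_n; here n = 11. So R = C_11 = 58786.
P − Q − R = 742900 − 16796 − 58786 = 667318.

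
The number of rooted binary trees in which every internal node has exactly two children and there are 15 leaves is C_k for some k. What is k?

14

A full binary tree with L leaves has L−1 internal nodes and is counted by C_{L−1}; L = 15 gives C_14.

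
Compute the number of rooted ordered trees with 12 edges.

A rooted plane tree with 12 edges has 13 nodes, and the count is C_12.
C_12 = C(24,12)/13 = 2704156/13 = 208012.

208012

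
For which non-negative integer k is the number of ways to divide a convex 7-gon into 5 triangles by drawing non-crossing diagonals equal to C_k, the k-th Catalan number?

5

A convex 7-gon is triangulated into 5 triangles, and the number of such triangulations is the Catalan number C_{7−2} = C_5.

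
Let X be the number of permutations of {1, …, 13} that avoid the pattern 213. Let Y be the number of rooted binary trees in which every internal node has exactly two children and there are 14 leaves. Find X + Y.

1485800

For any fixed pattern of length 3, the pattern-avoiding permutations of [13] number C_13. So X = C_13 = 742900.
A full binary tree with L leaves has L−1 internal nodes and is counted by C_{L−1}; L = 14 gives C_13. So Y = C_13 = 742900.
X + Y = 742900 + 742900 = 1485800.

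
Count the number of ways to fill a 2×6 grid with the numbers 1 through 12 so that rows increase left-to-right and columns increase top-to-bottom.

132

By the hook-length formula (or a Dyck-path bijection), SYT of shape 2×6 number C_6.
C_6 = C_5 · 2(2·5+1)/(5+2) = 42 · 22/7 = 132.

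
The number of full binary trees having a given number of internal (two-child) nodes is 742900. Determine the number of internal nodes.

13

Full binary trees with n internal nodes are counted by C_n. The Catalan number equal to 742900 is C_13.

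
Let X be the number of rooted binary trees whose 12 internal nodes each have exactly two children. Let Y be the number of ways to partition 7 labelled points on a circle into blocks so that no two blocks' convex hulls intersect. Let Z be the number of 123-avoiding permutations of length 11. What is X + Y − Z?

149655

Full binary trees with n internal nodes are counted by C_n; here n = 12. So X = C_12 = 208012.
Non-crossing partitions of an n-element set are counted by C_n; here n = 7. So Y = C_7 = 429.
For any fixed pattern of length 3, the pattern-avoiding permutations of [11] number C_11. So Z = C_11 = 58786.
X + Y − Z = 208012 + 429 − 58786 = 149655.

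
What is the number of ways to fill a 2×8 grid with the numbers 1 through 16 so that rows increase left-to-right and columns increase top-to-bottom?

By the hook-length formula (or a Dyck-path bijection), SYT of shape 2×8 number C_8.
C_8 = C_7 · 2(2·7+1)/(7+2) = 429 · 30/9 = 1430.

1430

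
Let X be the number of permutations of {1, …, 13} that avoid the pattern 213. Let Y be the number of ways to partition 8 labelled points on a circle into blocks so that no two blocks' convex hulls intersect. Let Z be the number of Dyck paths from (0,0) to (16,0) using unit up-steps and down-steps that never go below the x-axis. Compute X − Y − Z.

For any fixed pattern of length 3, the pattern-avoiding permutations of [13] number C_13. So X = C_13 = 742900.
Non-crossing partitions of an n-element set are counted by C_n; here n = 8. So Y = C_8 = 1430.
Dyck paths of semilength n (length 2n) are counted by C_n; here n = 8. So Z = C_8 = 1430.
X − Y − Z = 742900 − 1430 − 1430 = 740040.

740040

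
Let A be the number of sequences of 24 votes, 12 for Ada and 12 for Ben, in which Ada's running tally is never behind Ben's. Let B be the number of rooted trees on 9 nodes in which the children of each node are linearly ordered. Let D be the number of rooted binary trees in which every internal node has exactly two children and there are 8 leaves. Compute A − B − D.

Reading a vote for the leader as '(' and for the other as ')' turns such a sequence into a balanced string of 12 pairs, so the count is C_12. So A = C_12 = 208012.
A rooted plane tree on 9 nodes has 8 edges, and such trees are counted by C_8. So B = C_8 = 1430.
Full binary trees with 8 leaves have 8−1 = 7 internal nodes, so there are C_7 of them. So D = C_7 = 429.
A − B − D = 208012 − 1430 − 429 = 206153.

206153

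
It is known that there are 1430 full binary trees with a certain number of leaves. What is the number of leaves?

9

Full binary trees with L leaves are counted by C_{L−1}; 1430 = C_8.
So the index is 8, and the number of leaves is 8 + 1 = 9.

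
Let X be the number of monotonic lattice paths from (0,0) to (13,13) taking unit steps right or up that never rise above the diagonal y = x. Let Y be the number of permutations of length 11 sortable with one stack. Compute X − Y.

Sub-diagonal monotone paths from (0,0) to (13,13) biject with Dyck paths of semilength 13, giving C_13. So X = C_13 = 742900.
Stack-sortable permutations are exactly the 231-avoiding ones, counted by C_n; here n = 11. So Y = C_11 = 58786.
X − Y = 742900 − 58786 = 684114.

684114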